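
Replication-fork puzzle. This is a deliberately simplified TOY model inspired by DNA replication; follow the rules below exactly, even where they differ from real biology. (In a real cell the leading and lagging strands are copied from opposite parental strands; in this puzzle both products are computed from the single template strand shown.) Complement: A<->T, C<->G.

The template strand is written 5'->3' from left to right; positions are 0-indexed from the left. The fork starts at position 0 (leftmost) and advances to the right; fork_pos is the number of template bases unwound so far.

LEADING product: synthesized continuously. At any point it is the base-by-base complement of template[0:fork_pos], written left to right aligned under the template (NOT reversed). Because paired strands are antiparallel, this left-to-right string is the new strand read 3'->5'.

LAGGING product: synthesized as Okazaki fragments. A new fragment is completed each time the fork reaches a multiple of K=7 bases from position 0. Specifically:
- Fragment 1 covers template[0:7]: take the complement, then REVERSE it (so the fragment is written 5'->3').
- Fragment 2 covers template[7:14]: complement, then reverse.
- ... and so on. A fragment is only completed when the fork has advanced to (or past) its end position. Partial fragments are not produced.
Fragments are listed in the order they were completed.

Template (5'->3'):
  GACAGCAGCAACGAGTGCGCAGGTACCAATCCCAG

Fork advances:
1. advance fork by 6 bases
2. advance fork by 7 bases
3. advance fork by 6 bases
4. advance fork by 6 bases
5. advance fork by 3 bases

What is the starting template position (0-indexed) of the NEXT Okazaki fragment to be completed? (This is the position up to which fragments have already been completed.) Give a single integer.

Step 1: advance 6 -> fork_pos = 0 + 6 = 6. Next multiple of 7 is 7 (not reached); still 0 fragment(s).
Step 2: advance 7 -> fork_pos = 6 + 7 = 13. Reached multiple(s) of 7: 7 -> fragment 1 completed (1 total).
Step 3: advance 6 -> fork_pos = 13 + 6 = 19. Reached multiple(s) of 7: 14 -> fragment 2 completed (2 total).
Step 4: advance 6 -> fork_pos = 19 + 6 = 25. Reached multiple(s) of 7: 21 -> fragment 3 completed (3 total).
Step 5: advance 3 -> fork_pos = 25 + 3 = 28. Reached multiple(s) of 7: 28 -> fragment 4 completed (4 total).
4 fragment(s) completed, covering template[0:28] (4 x 7 = 28). The next fragment, fragment 5, covers template[28:35], so it starts at position 28.

Answer: 28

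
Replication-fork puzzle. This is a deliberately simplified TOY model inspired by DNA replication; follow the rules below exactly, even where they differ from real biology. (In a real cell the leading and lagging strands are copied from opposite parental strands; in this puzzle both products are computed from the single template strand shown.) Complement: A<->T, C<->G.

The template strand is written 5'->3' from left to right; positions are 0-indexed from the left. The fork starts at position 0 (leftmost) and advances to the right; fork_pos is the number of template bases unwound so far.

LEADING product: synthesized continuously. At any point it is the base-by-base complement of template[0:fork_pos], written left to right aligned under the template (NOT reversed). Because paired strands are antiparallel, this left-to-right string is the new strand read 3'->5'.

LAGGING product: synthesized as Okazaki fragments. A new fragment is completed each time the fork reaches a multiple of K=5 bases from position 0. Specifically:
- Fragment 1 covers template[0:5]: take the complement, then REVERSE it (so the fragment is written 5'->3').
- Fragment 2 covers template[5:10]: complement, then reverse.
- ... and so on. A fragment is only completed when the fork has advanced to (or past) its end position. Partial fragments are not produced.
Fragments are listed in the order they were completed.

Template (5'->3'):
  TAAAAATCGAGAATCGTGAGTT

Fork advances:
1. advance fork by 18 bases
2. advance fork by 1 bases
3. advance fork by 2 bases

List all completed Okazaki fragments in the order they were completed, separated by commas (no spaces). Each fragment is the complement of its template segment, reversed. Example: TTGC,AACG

Step 1: advance 18 -> fork_pos = 0 + 18 = 18. Reached multiple(s) of 5: 5, 10, 15 -> fragments 1-3 completed (3 total).
Step 2: advance 1 -> fork_pos = 18 + 1 = 19. Next multiple of 5 is 20 (not reached); still 3 fragment(s).
Step 3: advance 2 -> fork_pos = 19 + 2 = 21. Reached multiple(s) of 5: 20 -> fragment 4 completed (4 total).
Final fork_pos = 21, so 4 fragment(s) are complete. Build each: template segment -> complement -> reverse.
Fragment 1: template[0:5] = TAAAA -> complement ATTTT -> reversed TTTTA
Fragment 2: template[5:10] = ATCGA -> complement TAGCT -> reversed TCGAT
Fragment 3: template[10:15] = GAATC -> complement CTTAG -> reversed GATTC
Fragment 4: template[15:20] = GTGAG -> complement CACTC -> reversed CTCAC

Answer: TTTTA,TCGAT,GATTC,CTCAC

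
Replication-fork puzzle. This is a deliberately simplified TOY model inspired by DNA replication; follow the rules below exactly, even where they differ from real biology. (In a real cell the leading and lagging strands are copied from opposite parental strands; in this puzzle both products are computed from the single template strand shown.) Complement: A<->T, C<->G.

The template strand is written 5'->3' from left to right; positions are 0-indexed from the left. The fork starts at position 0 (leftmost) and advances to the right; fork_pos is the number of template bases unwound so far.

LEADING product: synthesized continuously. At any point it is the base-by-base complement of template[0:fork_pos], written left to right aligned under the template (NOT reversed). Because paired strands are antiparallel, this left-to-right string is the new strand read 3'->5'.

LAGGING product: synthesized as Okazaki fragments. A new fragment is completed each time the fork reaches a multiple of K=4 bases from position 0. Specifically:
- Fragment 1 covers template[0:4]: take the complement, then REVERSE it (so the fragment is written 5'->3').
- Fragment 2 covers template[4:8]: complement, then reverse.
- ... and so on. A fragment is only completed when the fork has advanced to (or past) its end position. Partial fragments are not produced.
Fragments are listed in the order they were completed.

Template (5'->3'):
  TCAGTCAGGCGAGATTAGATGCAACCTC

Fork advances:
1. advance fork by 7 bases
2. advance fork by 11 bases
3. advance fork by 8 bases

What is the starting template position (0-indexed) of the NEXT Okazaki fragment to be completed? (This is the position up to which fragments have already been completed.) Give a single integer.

Step 1: advance 7 -> fork_pos = 0 + 7 = 7. Reached multiple(s) of 4: 4 -> fragment 1 completed (1 total).
Step 2: advance 11 -> fork_pos = 7 + 11 = 18. Reached multiple(s) of 4: 8, 12, 16 -> fragments 2-4 completed (4 total).
Step 3: advance 8 -> fork_pos = 18 + 8 = 26. Reached multiple(s) of 4: 20, 24 -> fragments 5-6 completed (6 total).
6 fragment(s) completed, covering template[0:24] (6 x 4 = 24). The next fragment, fragment 7, covers template[24:28], so it starts at position 24.

Answer: 24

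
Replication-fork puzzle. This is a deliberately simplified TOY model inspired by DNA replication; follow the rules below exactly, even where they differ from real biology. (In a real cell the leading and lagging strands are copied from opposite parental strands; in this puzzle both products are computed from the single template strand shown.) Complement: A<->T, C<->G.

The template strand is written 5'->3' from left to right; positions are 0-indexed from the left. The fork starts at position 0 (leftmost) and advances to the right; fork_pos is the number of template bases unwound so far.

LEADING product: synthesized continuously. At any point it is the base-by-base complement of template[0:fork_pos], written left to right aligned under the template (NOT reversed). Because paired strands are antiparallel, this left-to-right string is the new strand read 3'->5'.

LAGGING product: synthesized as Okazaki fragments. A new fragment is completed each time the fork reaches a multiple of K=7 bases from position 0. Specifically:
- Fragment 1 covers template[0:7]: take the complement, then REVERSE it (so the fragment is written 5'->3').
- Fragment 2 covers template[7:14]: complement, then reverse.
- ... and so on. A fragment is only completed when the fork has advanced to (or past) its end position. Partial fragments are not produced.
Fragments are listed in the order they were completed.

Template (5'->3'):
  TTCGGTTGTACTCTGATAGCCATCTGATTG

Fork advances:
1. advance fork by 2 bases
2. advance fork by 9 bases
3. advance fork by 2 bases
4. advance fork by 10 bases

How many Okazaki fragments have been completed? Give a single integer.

Step 1: advance 2 -> fork_pos = 0 + 2 = 2. Next multiple of 7 is 7 (not reached); still 0 fragment(s).
Step 2: advance 9 -> fork_pos = 2 + 9 = 11. Reached multiple(s) of 7: 7 -> fragment 1 completed (1 total).
Step 3: advance 2 -> fork_pos = 11 + 2 = 13. Next multiple of 7 is 14 (not reached); still 1 fragment(s).
Step 4: advance 10 -> fork_pos = 13 + 10 = 23. Reached multiple(s) of 7: 14, 21 -> fragments 2-3 completed (3 total).
Check: final fork_pos = 23; the multiples of 7 that are <= 23 are 7..21 -> 23 // 7 = 3 completed fragment(s).

Answer: 3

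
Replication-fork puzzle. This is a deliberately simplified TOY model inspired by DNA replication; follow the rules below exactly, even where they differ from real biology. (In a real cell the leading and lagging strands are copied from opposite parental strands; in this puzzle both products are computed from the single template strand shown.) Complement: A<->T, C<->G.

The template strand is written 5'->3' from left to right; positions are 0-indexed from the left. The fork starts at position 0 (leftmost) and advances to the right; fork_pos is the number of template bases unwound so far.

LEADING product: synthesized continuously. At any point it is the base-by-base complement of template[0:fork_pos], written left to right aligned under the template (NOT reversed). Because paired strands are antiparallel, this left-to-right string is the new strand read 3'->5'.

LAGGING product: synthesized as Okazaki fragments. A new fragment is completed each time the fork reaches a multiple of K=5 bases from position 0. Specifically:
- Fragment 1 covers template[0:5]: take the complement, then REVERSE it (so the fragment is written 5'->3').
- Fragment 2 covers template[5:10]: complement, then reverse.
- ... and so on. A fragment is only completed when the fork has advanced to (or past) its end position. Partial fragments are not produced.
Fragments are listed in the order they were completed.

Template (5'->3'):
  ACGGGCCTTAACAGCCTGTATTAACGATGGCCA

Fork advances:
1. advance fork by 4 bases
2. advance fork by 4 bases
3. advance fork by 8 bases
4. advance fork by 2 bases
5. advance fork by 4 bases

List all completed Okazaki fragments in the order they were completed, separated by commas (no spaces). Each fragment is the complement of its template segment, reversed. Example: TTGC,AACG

Step 1: advance 4 -> fork_pos = 0 + 4 = 4. Next multiple of 5 is 5 (not reached); still 0 fragment(s).
Step 2: advance 4 -> fork_pos = 4 + 4 = 8. Reached multiple(s) of 5: 5 -> fragment 1 completed (1 total).
Step 3: advance 8 -> fork_pos = 8 + 8 = 16. Reached multiple(s) of 5: 10, 15 -> fragments 2-3 completed (3 total).
Step 4: advance 2 -> fork_pos = 16 + 2 = 18. Next multiple of 5 is 20 (not reached); still 3 fragment(s).
Step 5: advance 4 -> fork_pos = 18 + 4 = 22. Reached multiple(s) of 5: 20 -> fragment 4 completed (4 total).
Final fork_pos = 22, so 4 fragment(s) are complete. Build each: template segment -> complement -> reverse.
Fragment 1: template[0:5] = ACGGG -> complement TGCCC -> reversed CCCGT
Fragment 2: template[5:10] = CCTTA -> complement GGAAT -> reversed TAAGG
Fragment 3: template[10:15] = ACAGC -> complement TGTCG -> reversed GCTGT
Fragment 4: template[15:20] = CTGTA -> complement GACAT -> reversed TACAG

Answer: CCCGT,TAAGG,GCTGT,TACAG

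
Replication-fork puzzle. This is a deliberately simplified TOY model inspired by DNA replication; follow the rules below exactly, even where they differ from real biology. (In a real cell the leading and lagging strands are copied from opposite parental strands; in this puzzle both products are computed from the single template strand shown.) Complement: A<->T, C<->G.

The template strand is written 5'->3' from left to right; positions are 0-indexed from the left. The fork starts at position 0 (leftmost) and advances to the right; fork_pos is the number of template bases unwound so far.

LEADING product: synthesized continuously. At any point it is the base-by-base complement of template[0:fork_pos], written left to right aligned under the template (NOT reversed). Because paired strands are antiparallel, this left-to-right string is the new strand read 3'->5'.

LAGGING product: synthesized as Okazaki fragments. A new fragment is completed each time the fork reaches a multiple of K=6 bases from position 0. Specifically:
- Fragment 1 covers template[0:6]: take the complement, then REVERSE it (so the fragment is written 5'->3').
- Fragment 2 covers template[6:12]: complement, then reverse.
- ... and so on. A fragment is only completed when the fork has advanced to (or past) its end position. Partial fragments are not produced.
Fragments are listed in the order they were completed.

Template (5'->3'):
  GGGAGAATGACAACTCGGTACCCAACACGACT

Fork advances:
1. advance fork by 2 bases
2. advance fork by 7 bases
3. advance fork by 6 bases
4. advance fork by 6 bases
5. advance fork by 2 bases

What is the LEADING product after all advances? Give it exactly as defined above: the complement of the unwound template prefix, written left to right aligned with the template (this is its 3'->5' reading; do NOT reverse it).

Step 1: advance 2 -> fork_pos = 0 + 2 = 2.
Step 2: advance 7 -> fork_pos = 2 + 7 = 9.
Step 3: advance 6 -> fork_pos = 9 + 6 = 15.
Step 4: advance 6 -> fork_pos = 15 + 6 = 21.
Step 5: advance 2 -> fork_pos = 21 + 2 = 23.
Unwound prefix: template[0:23] = GGGAGAATGACAACTCGGTACCC
Complement it base by base (A<->T, C<->G), keeping left-to-right order:
  [0:5] GGGAG -> CCCTC
  [5:10] AATGA -> TTACT
  [10:15] CAACT -> GTTGA
  [15:20] CGGTA -> GCCAT
  [20:23] CCC -> GGG
Concatenate: CCCTCTTACTGTTGAGCCATGGG (length 23; written aligned with the template, i.e. 3'->5').

Answer: CCCTCTTACTGTTGAGCCATGGG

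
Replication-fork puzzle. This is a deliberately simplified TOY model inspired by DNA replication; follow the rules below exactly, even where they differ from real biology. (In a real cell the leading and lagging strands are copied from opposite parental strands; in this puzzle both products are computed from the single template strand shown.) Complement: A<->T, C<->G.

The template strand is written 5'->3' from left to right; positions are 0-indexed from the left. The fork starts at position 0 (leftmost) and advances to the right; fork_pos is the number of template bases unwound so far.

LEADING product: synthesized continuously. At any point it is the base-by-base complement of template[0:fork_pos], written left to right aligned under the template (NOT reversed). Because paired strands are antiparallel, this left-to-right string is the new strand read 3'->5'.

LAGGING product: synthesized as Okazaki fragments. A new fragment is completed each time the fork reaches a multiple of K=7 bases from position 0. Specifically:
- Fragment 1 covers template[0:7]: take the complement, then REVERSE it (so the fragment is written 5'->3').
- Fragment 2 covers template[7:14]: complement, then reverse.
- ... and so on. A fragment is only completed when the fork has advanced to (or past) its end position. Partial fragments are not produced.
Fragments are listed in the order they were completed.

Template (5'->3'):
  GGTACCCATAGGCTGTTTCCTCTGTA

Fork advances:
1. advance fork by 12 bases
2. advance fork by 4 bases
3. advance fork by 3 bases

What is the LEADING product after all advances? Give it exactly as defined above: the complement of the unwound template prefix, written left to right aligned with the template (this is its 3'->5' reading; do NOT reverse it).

Step 1: advance 12 -> fork_pos = 0 + 12 = 12.
Step 2: advance 4 -> fork_pos = 12 + 4 = 16.
Step 3: advance 3 -> fork_pos = 16 + 3 = 19.
Unwound prefix: template[0:19] = GGTACCCATAGGCTGTTTC
Complement it base by base (A<->T, C<->G), keeping left-to-right order:
  [0:5] GGTAC -> CCATG
  [5:10] CCATA -> GGTAT
  [10:15] GGCTG -> CCGAC
  [15:19] TTTC -> AAAG
Concatenate: CCATGGGTATCCGACAAAG (length 19; written aligned with the template, i.e. 3'->5').

Answer: CCATGGGTATCCGACAAAG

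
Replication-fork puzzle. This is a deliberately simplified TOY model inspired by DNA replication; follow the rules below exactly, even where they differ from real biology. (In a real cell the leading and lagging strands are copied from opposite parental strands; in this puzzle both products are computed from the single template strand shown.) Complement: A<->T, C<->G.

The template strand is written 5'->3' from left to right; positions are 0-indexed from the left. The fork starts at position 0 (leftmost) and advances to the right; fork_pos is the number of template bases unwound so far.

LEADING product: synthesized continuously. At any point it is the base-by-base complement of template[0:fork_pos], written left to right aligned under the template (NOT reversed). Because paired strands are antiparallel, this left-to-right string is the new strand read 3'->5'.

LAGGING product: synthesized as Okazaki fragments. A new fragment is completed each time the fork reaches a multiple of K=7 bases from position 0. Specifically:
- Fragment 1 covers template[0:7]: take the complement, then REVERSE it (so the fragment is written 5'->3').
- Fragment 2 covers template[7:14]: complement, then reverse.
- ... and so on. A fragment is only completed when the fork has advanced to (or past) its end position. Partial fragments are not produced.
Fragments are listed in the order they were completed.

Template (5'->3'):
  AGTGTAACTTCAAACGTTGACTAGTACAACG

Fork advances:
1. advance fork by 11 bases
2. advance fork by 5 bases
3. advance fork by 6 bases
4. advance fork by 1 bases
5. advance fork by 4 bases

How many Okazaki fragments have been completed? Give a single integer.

Step 1: advance 11 -> fork_pos = 0 + 11 = 11. Reached multiple(s) of 7: 7 -> fragment 1 completed (1 total).
Step 2: advance 5 -> fork_pos = 11 + 5 = 16. Reached multiple(s) of 7: 14 -> fragment 2 completed (2 total).
Step 3: advance 6 -> fork_pos = 16 + 6 = 22. Reached multiple(s) of 7: 21 -> fragment 3 completed (3 total).
Step 4: advance 1 -> fork_pos = 22 + 1 = 23. Next multiple of 7 is 28 (not reached); still 3 fragment(s).
Step 5: advance 4 -> fork_pos = 23 + 4 = 27. Next multiple of 7 is 28 (not reached); still 3 fragment(s).
Check: final fork_pos = 27; the multiples of 7 that are <= 27 are 7..21 -> 27 // 7 = 3 completed fragment(s).

Answer: 3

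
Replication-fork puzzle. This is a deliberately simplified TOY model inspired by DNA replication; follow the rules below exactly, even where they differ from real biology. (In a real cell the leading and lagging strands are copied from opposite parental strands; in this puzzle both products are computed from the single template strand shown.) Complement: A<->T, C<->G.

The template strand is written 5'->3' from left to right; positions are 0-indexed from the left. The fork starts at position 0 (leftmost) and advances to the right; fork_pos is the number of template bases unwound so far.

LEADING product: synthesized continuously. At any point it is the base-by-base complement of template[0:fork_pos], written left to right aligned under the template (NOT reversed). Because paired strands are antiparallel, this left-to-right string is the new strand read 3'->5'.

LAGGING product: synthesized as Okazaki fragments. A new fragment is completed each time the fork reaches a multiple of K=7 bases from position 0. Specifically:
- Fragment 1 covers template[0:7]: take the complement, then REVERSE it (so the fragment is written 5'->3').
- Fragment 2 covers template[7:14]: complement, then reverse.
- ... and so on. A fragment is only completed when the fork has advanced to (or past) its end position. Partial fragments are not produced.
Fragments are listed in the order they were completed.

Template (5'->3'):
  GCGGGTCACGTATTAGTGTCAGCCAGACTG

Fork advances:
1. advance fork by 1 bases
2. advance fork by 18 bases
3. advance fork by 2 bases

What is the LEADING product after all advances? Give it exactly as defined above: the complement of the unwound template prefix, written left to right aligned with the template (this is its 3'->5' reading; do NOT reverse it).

Answer: CGCCCAGTGCATAATCACAGT

Derivation:
Step 1: advance 1 -> fork_pos = 0 + 1 = 1.
Step 2: advance 18 -> fork_pos = 1 + 18 = 19.
Step 3: advance 2 -> fork_pos = 19 + 2 = 21.
Unwound prefix: template[0:21] = GCGGGTCACGTATTAGTGTCA
Complement it base by base (A<->T, C<->G), keeping left-to-right order:
  [0:5] GCGGG -> CGCCC
  [5:10] TCACG -> AGTGC
  [10:15] TATTA -> ATAAT
  [15:20] GTGTC -> CACAG
  [20:21] A -> T
Concatenate: CGCCCAGTGCATAATCACAGT (length 21; written aligned with the template, i.e. 3'->5').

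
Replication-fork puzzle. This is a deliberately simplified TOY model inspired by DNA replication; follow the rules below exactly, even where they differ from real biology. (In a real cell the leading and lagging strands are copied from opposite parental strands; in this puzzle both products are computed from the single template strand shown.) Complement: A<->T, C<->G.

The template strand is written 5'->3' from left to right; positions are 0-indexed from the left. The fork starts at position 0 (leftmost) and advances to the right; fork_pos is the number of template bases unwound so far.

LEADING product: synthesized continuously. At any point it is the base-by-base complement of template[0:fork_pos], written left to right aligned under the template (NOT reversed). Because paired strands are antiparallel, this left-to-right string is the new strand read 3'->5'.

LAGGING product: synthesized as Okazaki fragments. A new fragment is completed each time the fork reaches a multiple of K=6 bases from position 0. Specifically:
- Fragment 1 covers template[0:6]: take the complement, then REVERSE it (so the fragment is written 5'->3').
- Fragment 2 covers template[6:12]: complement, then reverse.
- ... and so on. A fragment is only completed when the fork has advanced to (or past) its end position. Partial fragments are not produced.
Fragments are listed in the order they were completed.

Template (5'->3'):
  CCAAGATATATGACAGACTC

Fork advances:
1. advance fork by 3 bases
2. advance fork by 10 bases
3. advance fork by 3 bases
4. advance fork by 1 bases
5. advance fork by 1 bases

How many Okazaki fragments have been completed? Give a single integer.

Answer: 3

Derivation:
Step 1: advance 3 -> fork_pos = 0 + 3 = 3. Next multiple of 6 is 6 (not reached); still 0 fragment(s).
Step 2: advance 10 -> fork_pos = 3 + 10 = 13. Reached multiple(s) of 6: 6, 12 -> fragments 1-2 completed (2 total).
Step 3: advance 3 -> fork_pos = 13 + 3 = 16. Next multiple of 6 is 18 (not reached); still 2 fragment(s).
Step 4: advance 1 -> fork_pos = 16 + 1 = 17. Next multiple of 6 is 18 (not reached); still 2 fragment(s).
Step 5: advance 1 -> fork_pos = 17 + 1 = 18. Reached multiple(s) of 6: 18 -> fragment 3 completed (3 total).
Check: final fork_pos = 18; the multiples of 6 that are <= 18 are 6..18 -> 18 // 6 = 3 completed fragment(s).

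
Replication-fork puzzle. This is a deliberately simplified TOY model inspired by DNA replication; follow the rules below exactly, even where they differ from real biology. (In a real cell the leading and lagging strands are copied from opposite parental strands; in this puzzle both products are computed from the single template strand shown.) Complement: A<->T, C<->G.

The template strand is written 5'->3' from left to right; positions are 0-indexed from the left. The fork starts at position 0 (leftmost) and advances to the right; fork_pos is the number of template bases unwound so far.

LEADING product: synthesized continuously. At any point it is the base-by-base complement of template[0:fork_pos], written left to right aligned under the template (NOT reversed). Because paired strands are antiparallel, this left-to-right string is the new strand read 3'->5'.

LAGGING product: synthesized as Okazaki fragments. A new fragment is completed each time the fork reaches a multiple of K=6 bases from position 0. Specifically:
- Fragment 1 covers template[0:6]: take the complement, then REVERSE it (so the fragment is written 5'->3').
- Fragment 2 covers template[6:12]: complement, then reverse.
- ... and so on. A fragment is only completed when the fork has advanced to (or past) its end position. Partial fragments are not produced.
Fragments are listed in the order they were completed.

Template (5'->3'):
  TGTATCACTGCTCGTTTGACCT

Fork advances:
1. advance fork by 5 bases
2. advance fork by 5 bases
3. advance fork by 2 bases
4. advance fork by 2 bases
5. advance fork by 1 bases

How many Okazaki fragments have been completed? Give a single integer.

Step 1: advance 5 -> fork_pos = 0 + 5 = 5. Next multiple of 6 is 6 (not reached); still 0 fragment(s).
Step 2: advance 5 -> fork_pos = 5 + 5 = 10. Reached multiple(s) of 6: 6 -> fragment 1 completed (1 total).
Step 3: advance 2 -> fork_pos = 10 + 2 = 12. Reached multiple(s) of 6: 12 -> fragment 2 completed (2 total).
Step 4: advance 2 -> fork_pos = 12 + 2 = 14. Next multiple of 6 is 18 (not reached); still 2 fragment(s).
Step 5: advance 1 -> fork_pos = 14 + 1 = 15. Next multiple of 6 is 18 (not reached); still 2 fragment(s).
Check: final fork_pos = 15; the multiples of 6 that are <= 15 are 6..12 -> 15 // 6 = 2 completed fragment(s).

Answer: 2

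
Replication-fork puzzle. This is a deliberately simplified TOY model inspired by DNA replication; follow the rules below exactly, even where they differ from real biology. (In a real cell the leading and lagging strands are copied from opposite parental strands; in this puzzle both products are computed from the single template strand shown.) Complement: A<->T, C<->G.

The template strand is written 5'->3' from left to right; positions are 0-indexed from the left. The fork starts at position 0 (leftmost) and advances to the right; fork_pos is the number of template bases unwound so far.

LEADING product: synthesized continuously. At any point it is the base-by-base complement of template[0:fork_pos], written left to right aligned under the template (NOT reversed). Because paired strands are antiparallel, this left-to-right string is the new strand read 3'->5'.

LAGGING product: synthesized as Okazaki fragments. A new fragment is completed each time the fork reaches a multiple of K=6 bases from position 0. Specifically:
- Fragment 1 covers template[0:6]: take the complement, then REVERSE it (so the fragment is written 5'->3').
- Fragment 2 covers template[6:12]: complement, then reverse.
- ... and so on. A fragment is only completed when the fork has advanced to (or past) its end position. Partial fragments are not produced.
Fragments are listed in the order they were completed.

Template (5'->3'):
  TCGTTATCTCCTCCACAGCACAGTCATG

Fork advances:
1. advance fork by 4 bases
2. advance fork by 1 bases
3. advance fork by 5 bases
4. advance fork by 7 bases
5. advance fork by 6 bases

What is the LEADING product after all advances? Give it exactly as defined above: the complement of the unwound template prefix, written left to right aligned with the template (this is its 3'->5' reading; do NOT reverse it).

Step 1: advance 4 -> fork_pos = 0 + 4 = 4.
Step 2: advance 1 -> fork_pos = 4 + 1 = 5.
Step 3: advance 5 -> fork_pos = 5 + 5 = 10.
Step 4: advance 7 -> fork_pos = 10 + 7 = 17.
Step 5: advance 6 -> fork_pos = 17 + 6 = 23.
Unwound prefix: template[0:23] = TCGTTATCTCCTCCACAGCACAG
Complement it base by base (A<->T, C<->G), keeping left-to-right order:
  [0:5] TCGTT -> AGCAA
  [5:10] ATCTC -> TAGAG
  [10:15] CTCCA -> GAGGT
  [15:20] CAGCA -> GTCGT
  [20:23] CAG -> GTC
Concatenate: AGCAATAGAGGAGGTGTCGTGTC (length 23; written aligned with the template, i.e. 3'->5').

Answer: AGCAATAGAGGAGGTGTCGTGTC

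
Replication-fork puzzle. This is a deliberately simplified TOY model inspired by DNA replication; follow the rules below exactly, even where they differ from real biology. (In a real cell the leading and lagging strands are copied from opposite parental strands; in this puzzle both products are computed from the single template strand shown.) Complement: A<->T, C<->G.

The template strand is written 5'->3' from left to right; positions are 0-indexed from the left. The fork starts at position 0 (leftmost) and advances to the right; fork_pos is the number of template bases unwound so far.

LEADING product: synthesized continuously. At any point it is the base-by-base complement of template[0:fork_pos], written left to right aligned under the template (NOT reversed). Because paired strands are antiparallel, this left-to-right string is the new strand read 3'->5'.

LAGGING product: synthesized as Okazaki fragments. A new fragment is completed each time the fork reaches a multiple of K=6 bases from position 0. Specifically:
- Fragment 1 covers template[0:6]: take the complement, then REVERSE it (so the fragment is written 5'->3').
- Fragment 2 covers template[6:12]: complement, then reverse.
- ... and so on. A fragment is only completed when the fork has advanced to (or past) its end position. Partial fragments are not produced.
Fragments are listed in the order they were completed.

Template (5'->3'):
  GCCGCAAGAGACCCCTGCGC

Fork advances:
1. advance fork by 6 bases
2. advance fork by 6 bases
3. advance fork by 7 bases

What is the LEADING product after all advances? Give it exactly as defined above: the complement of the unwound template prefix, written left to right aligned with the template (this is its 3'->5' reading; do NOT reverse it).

Answer: CGGCGTTCTCTGGGGACGC

Derivation:
Step 1: advance 6 -> fork_pos = 0 + 6 = 6.
Step 2: advance 6 -> fork_pos = 6 + 6 = 12.
Step 3: advance 7 -> fork_pos = 12 + 7 = 19.
Unwound prefix: template[0:19] = GCCGCAAGAGACCCCTGCG
Complement it base by base (A<->T, C<->G), keeping left-to-right order:
  [0:5] GCCGC -> CGGCG
  [5:10] AAGAG -> TTCTC
  [10:15] ACCCC -> TGGGG
  [15:19] TGCG -> ACGC
Concatenate: CGGCGTTCTCTGGGGACGC (length 19; written aligned with the template, i.e. 3'->5').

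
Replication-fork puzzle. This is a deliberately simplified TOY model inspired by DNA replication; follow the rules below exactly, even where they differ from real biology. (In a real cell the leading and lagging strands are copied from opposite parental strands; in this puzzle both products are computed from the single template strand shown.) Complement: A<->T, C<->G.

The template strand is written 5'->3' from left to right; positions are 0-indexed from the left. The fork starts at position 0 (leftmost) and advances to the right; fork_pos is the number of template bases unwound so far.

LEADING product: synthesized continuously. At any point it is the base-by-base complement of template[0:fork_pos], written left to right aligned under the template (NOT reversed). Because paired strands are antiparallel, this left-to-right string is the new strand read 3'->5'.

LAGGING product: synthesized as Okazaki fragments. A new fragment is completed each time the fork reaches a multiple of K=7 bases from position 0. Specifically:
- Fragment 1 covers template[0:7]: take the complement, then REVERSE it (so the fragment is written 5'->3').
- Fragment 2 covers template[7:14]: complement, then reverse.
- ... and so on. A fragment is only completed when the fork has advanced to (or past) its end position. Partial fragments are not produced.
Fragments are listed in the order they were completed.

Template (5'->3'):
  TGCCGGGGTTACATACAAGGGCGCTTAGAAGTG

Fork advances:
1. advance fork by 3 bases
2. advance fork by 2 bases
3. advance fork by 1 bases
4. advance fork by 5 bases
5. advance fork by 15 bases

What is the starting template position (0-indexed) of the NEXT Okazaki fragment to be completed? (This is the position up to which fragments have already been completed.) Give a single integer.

Answer: 21

Derivation:
Step 1: advance 3 -> fork_pos = 0 + 3 = 3. Next multiple of 7 is 7 (not reached); still 0 fragment(s).
Step 2: advance 2 -> fork_pos = 3 + 2 = 5. Next multiple of 7 is 7 (not reached); still 0 fragment(s).
Step 3: advance 1 -> fork_pos = 5 + 1 = 6. Next multiple of 7 is 7 (not reached); still 0 fragment(s).
Step 4: advance 5 -> fork_pos = 6 + 5 = 11. Reached multiple(s) of 7: 7 -> fragment 1 completed (1 total).
Step 5: advance 15 -> fork_pos = 11 + 15 = 26. Reached multiple(s) of 7: 14, 21 -> fragments 2-3 completed (3 total).
3 fragment(s) completed, covering template[0:21] (3 x 7 = 21). The next fragment, fragment 4, covers template[21:28], so it starts at position 21.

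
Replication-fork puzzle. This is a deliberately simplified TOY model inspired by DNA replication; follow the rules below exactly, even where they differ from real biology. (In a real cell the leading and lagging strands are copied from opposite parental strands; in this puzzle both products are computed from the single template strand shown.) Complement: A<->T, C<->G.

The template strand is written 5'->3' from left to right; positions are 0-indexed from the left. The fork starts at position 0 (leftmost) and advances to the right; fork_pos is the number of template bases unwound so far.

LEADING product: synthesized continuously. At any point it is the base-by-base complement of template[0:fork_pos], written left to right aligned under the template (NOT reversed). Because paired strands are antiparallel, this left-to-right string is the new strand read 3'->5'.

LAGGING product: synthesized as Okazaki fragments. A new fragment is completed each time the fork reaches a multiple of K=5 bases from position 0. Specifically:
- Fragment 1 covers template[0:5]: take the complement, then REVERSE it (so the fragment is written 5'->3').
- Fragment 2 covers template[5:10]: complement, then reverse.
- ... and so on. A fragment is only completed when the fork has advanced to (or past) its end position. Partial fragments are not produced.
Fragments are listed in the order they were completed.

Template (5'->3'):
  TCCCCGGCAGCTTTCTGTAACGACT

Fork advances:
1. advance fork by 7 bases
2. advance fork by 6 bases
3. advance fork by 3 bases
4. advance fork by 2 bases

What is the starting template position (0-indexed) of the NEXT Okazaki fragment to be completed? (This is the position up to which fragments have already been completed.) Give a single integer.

Answer: 15

Derivation:
Step 1: advance 7 -> fork_pos = 0 + 7 = 7. Reached multiple(s) of 5: 5 -> fragment 1 completed (1 total).
Step 2: advance 6 -> fork_pos = 7 + 6 = 13. Reached multiple(s) of 5: 10 -> fragment 2 completed (2 total).
Step 3: advance 3 -> fork_pos = 13 + 3 = 16. Reached multiple(s) of 5: 15 -> fragment 3 completed (3 total).
Step 4: advance 2 -> fork_pos = 16 + 2 = 18. Next multiple of 5 is 20 (not reached); still 3 fragment(s).
3 fragment(s) completed, covering template[0:15] (3 x 5 = 15). The next fragment, fragment 4, covers template[15:20], so it starts at position 15.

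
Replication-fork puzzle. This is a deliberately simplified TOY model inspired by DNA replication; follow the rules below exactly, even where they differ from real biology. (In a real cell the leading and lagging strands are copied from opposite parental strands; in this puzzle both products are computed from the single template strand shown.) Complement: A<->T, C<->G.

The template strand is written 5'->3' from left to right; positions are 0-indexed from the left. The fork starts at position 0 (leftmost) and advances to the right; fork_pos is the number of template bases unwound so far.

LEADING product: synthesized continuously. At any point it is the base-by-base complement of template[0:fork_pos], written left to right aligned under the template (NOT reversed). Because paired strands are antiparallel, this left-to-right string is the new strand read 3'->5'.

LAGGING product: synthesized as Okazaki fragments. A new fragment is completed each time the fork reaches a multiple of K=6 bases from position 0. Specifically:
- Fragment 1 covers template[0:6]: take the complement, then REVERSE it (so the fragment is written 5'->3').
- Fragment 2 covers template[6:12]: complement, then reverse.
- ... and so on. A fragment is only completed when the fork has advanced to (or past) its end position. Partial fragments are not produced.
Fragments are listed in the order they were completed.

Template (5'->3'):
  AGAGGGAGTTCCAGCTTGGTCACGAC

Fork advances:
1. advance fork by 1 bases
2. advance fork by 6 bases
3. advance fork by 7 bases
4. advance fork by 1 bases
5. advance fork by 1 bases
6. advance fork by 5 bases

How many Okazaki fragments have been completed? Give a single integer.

Step 1: advance 1 -> fork_pos = 0 + 1 = 1. Next multiple of 6 is 6 (not reached); still 0 fragment(s).
Step 2: advance 6 -> fork_pos = 1 + 6 = 7. Reached multiple(s) of 6: 6 -> fragment 1 completed (1 total).
Step 3: advance 7 -> fork_pos = 7 + 7 = 14. Reached multiple(s) of 6: 12 -> fragment 2 completed (2 total).
Step 4: advance 1 -> fork_pos = 14 + 1 = 15. Next multiple of 6 is 18 (not reached); still 2 fragment(s).
Step 5: advance 1 -> fork_pos = 15 + 1 = 16. Next multiple of 6 is 18 (not reached); still 2 fragment(s).
Step 6: advance 5 -> fork_pos = 16 + 5 = 21. Reached multiple(s) of 6: 18 -> fragment 3 completed (3 total).
Check: final fork_pos = 21; the multiples of 6 that are <= 21 are 6..18 -> 21 // 6 = 3 completed fragment(s).

Answer: 3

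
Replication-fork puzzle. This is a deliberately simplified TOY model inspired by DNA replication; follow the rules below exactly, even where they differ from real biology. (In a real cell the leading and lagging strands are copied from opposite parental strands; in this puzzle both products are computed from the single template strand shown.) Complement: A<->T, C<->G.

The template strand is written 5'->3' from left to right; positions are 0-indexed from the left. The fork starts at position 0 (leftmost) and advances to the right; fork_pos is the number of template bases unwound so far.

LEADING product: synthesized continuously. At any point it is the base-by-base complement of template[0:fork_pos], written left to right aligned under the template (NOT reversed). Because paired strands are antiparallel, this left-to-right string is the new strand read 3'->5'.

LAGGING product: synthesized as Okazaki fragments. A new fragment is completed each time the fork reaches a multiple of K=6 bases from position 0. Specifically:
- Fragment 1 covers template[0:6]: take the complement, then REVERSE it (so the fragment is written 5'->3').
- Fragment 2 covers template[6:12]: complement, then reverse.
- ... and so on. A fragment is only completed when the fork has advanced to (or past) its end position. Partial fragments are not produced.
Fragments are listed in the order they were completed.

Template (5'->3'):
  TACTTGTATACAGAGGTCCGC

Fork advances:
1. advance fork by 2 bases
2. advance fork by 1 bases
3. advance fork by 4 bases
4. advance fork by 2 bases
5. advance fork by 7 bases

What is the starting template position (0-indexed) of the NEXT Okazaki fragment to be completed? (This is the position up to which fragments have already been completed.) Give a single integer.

Answer: 12

Derivation:
Step 1: advance 2 -> fork_pos = 0 + 2 = 2. Next multiple of 6 is 6 (not reached); still 0 fragment(s).
Step 2: advance 1 -> fork_pos = 2 + 1 = 3. Next multiple of 6 is 6 (not reached); still 0 fragment(s).
Step 3: advance 4 -> fork_pos = 3 + 4 = 7. Reached multiple(s) of 6: 6 -> fragment 1 completed (1 total).
Step 4: advance 2 -> fork_pos = 7 + 2 = 9. Next multiple of 6 is 12 (not reached); still 1 fragment(s).
Step 5: advance 7 -> fork_pos = 9 + 7 = 16. Reached multiple(s) of 6: 12 -> fragment 2 completed (2 total).
2 fragment(s) completed, covering template[0:12] (2 x 6 = 12). The next fragment, fragment 3, covers template[12:18], so it starts at position 12.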